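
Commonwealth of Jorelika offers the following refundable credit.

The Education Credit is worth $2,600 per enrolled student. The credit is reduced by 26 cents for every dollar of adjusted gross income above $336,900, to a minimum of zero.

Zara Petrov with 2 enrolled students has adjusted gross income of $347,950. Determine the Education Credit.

$2,327

Education Credit: base = 2 × $2,600 = $5,200. 26% of the $11,050 excess over $336,900 is $2,873; credit = $5,200 − $2,873 = $2,327.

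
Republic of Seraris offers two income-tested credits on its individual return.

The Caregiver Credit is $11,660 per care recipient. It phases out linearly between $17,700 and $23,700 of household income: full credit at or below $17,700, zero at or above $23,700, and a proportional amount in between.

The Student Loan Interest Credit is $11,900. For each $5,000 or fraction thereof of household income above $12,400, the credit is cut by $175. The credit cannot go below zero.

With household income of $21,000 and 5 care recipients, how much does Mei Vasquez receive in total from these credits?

$37,785

Caregiver Credit: base = 5 × $11,660 = $58,300. $21,000 is $3,300 into a $6,000 phase-out range, leaving 2,700/6,000 of the credit: $58,300 × 2,700/6,000 = $26,235.
Student Loan Interest Credit: income exceeds $12,400 by $8,600, which is 2 full-or-partial $5,000 increments; reduction = 2 × $175 = $350, leaving $11,550.
Total: $26,235 + $11,550 = $37,785.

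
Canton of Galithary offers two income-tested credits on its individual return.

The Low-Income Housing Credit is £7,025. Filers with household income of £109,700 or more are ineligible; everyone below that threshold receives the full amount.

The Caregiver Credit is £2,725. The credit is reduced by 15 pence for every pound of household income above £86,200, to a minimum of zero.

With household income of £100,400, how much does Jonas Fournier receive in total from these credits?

Low-Income Housing Credit: £100,400 is below the £109,700 cutoff, so the full £7,025 applies.
Caregiver Credit: 15% of the £14,200 excess over £86,200 is £2,130; credit = £2,725 − £2,130 = £595.
Total: £7,025 + £595 = £7,620.

£7,620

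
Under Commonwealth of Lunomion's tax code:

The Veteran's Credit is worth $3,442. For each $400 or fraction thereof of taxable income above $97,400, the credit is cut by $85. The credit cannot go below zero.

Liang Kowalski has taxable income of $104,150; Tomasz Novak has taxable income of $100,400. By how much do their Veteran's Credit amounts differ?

$765

Liang ($104,150): Veteran's Credit: income exceeds $97,400 by $6,750, which is 17 full-or-partial $400 increments; reduction = 17 × $85 = $1,445, leaving $1,997.
Tomasz ($100,400): Veteran's Credit: income exceeds $97,400 by $3,000, which is 8 full-or-partial $400 increments; reduction = 8 × $85 = $680, leaving $2,762.
Difference: |$1,997 − $2,762| = $765.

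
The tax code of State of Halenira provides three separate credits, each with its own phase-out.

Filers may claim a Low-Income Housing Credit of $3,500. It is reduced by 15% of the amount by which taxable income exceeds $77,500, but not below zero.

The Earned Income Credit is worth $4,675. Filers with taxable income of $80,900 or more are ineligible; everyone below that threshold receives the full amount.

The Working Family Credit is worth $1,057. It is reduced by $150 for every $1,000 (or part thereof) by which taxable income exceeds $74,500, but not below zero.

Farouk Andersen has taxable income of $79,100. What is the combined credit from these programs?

Low-Income Housing Credit: 15% of the $1,600 excess over $77,500 is $240; credit = $3,500 − $240 = $3,260.
Earned Income Credit: $79,100 is below the $80,900 cutoff, so the full $4,675 applies.
Working Family Credit: income exceeds $74,500 by $4,600, which is 5 full-or-partial $1,000 increments; reduction = 5 × $150 = $750, leaving $307.
Total: $3,260 + $4,675 + $307 = $8,242.

$8,242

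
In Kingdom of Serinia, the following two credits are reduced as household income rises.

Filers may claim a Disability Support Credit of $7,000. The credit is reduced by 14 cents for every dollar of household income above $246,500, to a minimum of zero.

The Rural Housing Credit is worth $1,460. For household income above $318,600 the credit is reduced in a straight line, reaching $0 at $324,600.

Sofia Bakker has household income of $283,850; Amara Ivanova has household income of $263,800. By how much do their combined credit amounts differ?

Sofia ($283,850): Disability Support Credit: 14% of the $37,350 excess over $246,500 is $5,229; credit = $7,000 − $5,229 = $1,771. Rural Housing Credit: $283,850 is at or below the $318,600 threshold, so the full $1,460 applies. total $1,771 + $1,460 = $3,231
Amara ($263,800): Disability Support Credit: 14% of the $17,300 excess over $246,500 is $2,422; credit = $7,000 − $2,422 = $4,578. Rural Housing Credit: $263,800 is at or below the $318,600 threshold, so the full $1,460 applies. total $4,578 + $1,460 = $6,038
Difference: |$3,231 − $6,038| = $2,807.

$2,807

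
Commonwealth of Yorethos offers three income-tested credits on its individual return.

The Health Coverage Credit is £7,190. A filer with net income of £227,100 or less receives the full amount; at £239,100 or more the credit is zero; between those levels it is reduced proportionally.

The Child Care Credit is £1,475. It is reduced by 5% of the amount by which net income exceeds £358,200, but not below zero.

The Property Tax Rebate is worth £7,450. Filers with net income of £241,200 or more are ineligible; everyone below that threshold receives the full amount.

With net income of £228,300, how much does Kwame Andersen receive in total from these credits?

Health Coverage Credit: £228,300 is £1,200 into a £12,000 phase-out range, leaving 10,800/12,000 of the credit: £7,190 × 10,800/12,000 = £6,471.
Child Care Credit: £228,300 is at or below the £358,200 threshold, so the full £1,475 applies.
Property Tax Rebate: £228,300 is below the £241,200 cutoff, so the full £7,450 applies.
Total: £6,471 + £1,475 + £7,450 = £15,396.

£15,396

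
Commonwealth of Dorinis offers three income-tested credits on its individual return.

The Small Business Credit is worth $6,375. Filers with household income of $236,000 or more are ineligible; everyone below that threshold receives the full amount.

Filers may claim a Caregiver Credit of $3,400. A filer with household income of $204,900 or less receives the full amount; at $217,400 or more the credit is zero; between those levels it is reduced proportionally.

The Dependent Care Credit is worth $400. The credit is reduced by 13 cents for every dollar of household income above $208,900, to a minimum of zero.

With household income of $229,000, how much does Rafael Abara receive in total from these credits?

$6,375

Small Business Credit: $229,000 is below the $236,000 cutoff, so the full $6,375 applies.
Caregiver Credit: $229,000 is at or above $217,400, so the credit is $0.
Dependent Care Credit: 13% of the $20,100 excess over $208,900 is $2,613 ≥ base, so the credit is $0.
Total: $6,375 + $0 + $0 = $6,375.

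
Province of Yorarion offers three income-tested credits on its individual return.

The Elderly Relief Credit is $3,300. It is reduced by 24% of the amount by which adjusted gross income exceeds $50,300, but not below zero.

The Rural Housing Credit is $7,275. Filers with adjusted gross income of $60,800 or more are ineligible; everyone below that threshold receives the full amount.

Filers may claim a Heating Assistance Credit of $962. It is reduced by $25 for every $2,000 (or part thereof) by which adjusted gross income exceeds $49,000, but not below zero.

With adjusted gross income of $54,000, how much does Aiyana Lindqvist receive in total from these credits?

Elderly Relief Credit: 24% of the $3,700 excess over $50,300 is $888; credit = $3,300 − $888 = $2,412.
Rural Housing Credit: $54,000 is below the $60,800 cutoff, so the full $7,275 applies.
Heating Assistance Credit: income exceeds $49,000 by $5,000, which is 3 full-or-partial $2,000 increments; reduction = 3 × $25 = $75, leaving $887.
Total: $2,412 + $7,275 + $887 = $10,574.

$10,574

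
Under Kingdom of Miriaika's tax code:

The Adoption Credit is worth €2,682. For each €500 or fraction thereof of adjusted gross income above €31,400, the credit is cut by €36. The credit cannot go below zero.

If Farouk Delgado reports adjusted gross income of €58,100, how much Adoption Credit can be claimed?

€738

Adoption Credit: income exceeds €31,400 by €26,700, which is 54 full-or-partial €500 increments; reduction = 54 × €36 = €1,944, leaving €738.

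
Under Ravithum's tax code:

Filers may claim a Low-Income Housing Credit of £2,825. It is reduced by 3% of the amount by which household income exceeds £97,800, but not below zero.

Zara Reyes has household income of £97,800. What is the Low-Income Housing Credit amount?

Low-Income Housing Credit: £97,800 is at or below the £97,800 threshold, so the full £2,825 applies.

£2,825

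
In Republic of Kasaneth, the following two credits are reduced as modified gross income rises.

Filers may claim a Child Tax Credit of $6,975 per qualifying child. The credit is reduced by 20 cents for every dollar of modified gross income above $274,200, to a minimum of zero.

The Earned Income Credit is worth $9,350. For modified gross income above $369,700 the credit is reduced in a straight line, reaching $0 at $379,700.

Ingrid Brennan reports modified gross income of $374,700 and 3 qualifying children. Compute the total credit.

$5,500

Child Tax Credit: base = 3 × $6,975 = $20,925. 20% of the $100,500 excess over $274,200 is $20,100; credit = $20,925 − $20,100 = $825.
Earned Income Credit: $374,700 is $5,000 into a $10,000 phase-out range, leaving 5,000/10,000 of the credit: $9,350 × 5,000/10,000 = $4,675.
Total: $825 + $4,675 = $5,500.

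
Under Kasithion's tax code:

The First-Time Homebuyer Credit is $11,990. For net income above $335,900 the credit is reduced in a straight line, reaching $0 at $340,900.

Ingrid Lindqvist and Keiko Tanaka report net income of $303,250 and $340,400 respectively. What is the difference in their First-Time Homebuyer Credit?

Ingrid ($303,250): First-Time Homebuyer Credit: $303,250 is at or below the $335,900 threshold, so the full $11,990 applies.
Keiko ($340,400): First-Time Homebuyer Credit: $340,400 is $4,500 into a $5,000 phase-out range, leaving 500/5,000 of the credit: $11,990 × 500/5,000 = $1,199.
Difference: |$11,990 − $1,199| = $10,791.

$10,791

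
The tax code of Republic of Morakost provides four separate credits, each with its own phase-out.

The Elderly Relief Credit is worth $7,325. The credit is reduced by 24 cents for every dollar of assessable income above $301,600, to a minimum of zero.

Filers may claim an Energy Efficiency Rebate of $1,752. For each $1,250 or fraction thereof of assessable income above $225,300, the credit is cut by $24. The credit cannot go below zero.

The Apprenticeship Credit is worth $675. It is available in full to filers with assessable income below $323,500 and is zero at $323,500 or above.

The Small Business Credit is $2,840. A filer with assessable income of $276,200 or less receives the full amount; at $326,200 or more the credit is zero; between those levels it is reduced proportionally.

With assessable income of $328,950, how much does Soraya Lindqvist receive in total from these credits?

$761

Elderly Relief Credit: 24% of the $27,350 excess over $301,600 is $6,564; credit = $7,325 − $6,564 = $761.
Energy Efficiency Rebate: income exceeds $225,300 by $103,650 → 83 increments × $24 = $1,992 ≥ base, so the credit is $0.
Apprenticeship Credit: $328,950 meets or exceeds the $323,500 cutoff, so the credit is $0.
Small Business Credit: $328,950 is at or above $326,200, so the credit is $0.
Total: $761 + $0 + $0 + $0 = $761.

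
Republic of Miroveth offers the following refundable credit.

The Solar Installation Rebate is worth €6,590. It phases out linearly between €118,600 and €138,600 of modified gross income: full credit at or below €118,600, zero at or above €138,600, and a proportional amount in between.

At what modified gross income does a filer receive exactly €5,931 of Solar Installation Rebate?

€5,931 is 5,931/6,590 of the full €6,590, so 659/6,590 of the €20,000 range has been used: income = €118,600 + €20,000 × 659/6,590 = €120,600.

€120,600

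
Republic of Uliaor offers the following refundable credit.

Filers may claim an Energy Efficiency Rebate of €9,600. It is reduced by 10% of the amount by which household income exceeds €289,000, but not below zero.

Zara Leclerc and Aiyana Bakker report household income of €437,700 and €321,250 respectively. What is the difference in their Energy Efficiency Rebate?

€6,375

Zara (€437,700): Energy Efficiency Rebate: 10% of the €148,700 excess over €289,000 is €14,870 ≥ base, so the credit is €0.
Aiyana (€321,250): Energy Efficiency Rebate: 10% of the €32,250 excess over €289,000 is €3,225; credit = €9,600 − €3,225 = €6,375.
Difference: |€0 − €6,375| = €6,375.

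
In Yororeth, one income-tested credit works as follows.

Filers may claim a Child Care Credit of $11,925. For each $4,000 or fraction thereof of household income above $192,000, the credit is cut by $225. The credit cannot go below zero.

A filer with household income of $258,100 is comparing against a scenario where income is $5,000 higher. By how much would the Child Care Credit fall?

$225

At $258,100 — income exceeds $192,000 by $66,100, which is 17 full-or-partial $4,000 increments; reduction = 17 × $225 = $3,825, leaving $8,100.
At $263,100 — income exceeds $192,000 by $71,100, which is 18 full-or-partial $4,000 increments; reduction = 18 × $225 = $4,050, leaving $7,875.
Lost: $8,100 − $7,875 = $225.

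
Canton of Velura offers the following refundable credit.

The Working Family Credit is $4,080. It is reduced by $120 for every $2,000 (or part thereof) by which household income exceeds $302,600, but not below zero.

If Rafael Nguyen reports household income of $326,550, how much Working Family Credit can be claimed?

$2,640

Working Family Credit: income exceeds $302,600 by $23,950, which is 12 full-or-partial $2,000 increments; reduction = 12 × $120 = $1,440, leaving $2,640.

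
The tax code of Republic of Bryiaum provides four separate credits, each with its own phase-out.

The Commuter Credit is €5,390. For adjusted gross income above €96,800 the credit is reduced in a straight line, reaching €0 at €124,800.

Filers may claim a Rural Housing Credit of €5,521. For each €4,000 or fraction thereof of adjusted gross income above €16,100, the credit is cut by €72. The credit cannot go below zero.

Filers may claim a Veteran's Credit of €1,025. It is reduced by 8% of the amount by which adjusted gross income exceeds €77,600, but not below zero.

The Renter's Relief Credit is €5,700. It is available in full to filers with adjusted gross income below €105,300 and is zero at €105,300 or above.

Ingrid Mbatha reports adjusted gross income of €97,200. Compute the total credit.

Commuter Credit: €97,200 is €400 into a €28,000 phase-out range, leaving 27,600/28,000 of the credit: €5,390 × 27,600/28,000 = €5,313.
Rural Housing Credit: income exceeds €16,100 by €81,100, which is 21 full-or-partial €4,000 increments; reduction = 21 × €72 = €1,512, leaving €4,009.
Veteran's Credit: 8% of the €19,600 excess over €77,600 is €1,568 ≥ base, so the credit is €0.
Renter's Relief Credit: €97,200 is below the €105,300 cutoff, so the full €5,700 applies.
Total: €5,313 + €4,009 + €0 + €5,700 = €15,022.

€15,022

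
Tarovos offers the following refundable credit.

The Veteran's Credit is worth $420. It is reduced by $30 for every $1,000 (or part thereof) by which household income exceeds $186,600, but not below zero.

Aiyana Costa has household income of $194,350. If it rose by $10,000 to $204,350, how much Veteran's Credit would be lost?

At $194,350 — income exceeds $186,600 by $7,750, which is 8 full-or-partial $1,000 increments; reduction = 8 × $30 = $240, leaving $180.
At $204,350 — income exceeds $186,600 by $17,750 → 18 increments × $30 = $540 ≥ base, so the credit is $0.
Lost: $180 − $0 = $180.

$180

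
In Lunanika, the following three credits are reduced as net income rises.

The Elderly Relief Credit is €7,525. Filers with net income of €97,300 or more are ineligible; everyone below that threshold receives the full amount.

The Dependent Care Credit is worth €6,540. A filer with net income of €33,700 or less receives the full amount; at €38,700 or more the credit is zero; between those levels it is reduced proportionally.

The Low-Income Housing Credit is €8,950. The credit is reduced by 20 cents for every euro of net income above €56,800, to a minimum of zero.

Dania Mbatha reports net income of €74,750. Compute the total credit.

Elderly Relief Credit: €74,750 is below the €97,300 cutoff, so the full €7,525 applies.
Dependent Care Credit: €74,750 is at or above €38,700, so the credit is €0.
Low-Income Housing Credit: 20% of the €17,950 excess over €56,800 is €3,590; credit = €8,950 − €3,590 = €5,360.
Total: €7,525 + €0 + €5,360 = €12,885.

€12,885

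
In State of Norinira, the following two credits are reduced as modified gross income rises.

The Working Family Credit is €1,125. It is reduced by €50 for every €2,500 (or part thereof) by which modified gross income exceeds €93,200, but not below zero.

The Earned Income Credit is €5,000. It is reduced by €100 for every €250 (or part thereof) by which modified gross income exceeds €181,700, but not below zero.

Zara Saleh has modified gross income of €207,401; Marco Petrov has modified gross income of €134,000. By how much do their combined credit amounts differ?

€5,275

Zara (€207,401): Working Family Credit: income exceeds €93,200 by €114,201 → 46 increments × €50 = €2,300 ≥ base, so the credit is €0. Earned Income Credit: income exceeds €181,700 by €25,701 → 103 increments × €100 = €10,300 ≥ base, so the credit is €0. total €0 + €0 = €0
Marco (€134,000): Working Family Credit: income exceeds €93,200 by €40,800, which is 17 full-or-partial €2,500 increments; reduction = 17 × €50 = €850, leaving €275. Earned Income Credit: €134,000 is at or below the €181,700 threshold, so the full €5,000 applies. total €275 + €5,000 = €5,275
Difference: |€0 − €5,275| = €5,275.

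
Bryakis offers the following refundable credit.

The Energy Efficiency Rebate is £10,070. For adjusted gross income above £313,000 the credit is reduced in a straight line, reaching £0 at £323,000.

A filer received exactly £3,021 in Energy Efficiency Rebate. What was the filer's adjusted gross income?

£3,021 is 3,021/10,070 of the full £10,070, so 7,049/10,070 of the £10,000 range has been used: income = £313,000 + £10,000 × 7,049/10,070 = £320,000.

£320,000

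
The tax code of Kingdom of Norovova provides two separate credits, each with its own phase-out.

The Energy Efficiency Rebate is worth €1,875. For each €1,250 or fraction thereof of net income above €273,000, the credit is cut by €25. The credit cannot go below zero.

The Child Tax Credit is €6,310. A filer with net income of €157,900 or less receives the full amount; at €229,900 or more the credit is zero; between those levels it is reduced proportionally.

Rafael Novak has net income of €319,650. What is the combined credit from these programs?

€925

Energy Efficiency Rebate: income exceeds €273,000 by €46,650, which is 38 full-or-partial €1,250 increments; reduction = 38 × €25 = €950, leaving €925.
Child Tax Credit: €319,650 is at or above €229,900, so the credit is €0.
Total: €925 + €0 = €925.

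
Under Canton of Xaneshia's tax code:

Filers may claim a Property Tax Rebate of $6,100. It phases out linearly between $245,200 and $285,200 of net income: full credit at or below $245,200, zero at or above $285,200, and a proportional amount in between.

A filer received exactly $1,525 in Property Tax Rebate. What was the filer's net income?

$275,200

$1,525 is 1,525/6,100 of the full $6,100, so 4,575/6,100 of the $40,000 range has been used: income = $245,200 + $40,000 × 4,575/6,100 = $275,200.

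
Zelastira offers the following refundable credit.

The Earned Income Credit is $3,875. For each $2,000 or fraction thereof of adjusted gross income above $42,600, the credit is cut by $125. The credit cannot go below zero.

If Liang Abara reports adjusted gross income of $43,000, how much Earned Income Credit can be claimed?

Earned Income Credit: income exceeds $42,600 by $400, which is 1 full-or-partial $2,000 increment; reduction = 1 × $125 = $125, leaving $3,750.

$3,750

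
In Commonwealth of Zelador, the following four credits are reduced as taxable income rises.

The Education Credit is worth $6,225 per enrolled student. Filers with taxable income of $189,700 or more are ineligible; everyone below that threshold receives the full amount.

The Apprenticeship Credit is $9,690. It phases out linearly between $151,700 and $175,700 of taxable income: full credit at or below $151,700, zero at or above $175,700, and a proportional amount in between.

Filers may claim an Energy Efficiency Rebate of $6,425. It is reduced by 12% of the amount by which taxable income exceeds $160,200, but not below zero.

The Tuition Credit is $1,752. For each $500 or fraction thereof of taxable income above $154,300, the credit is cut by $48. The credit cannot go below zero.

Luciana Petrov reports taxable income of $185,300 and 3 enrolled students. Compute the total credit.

$22,088

Education Credit: base = 3 × $6,225 = $18,675. $185,300 is below the $189,700 cutoff, so the full $18,675 applies.
Apprenticeship Credit: $185,300 is at or above $175,700, so the credit is $0.
Energy Efficiency Rebate: 12% of the $25,100 excess over $160,200 is $3,012; credit = $6,425 − $3,012 = $3,413.
Tuition Credit: income exceeds $154,300 by $31,000 → 62 increments × $48 = $2,976 ≥ base, so the credit is $0.
Total: $18,675 + $0 + $3,413 + $0 = $22,088.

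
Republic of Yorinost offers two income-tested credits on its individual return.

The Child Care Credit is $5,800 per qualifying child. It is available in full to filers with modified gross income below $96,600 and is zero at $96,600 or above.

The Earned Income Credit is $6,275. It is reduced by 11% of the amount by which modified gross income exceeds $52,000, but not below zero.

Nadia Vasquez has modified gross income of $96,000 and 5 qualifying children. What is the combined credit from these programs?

$30,435

Child Care Credit: base = 5 × $5,800 = $29,000. $96,000 is below the $96,600 cutoff, so the full $29,000 applies.
Earned Income Credit: 11% of the $44,000 excess over $52,000 is $4,840; credit = $6,275 − $4,840 = $1,435.
Total: $29,000 + $1,435 = $30,435.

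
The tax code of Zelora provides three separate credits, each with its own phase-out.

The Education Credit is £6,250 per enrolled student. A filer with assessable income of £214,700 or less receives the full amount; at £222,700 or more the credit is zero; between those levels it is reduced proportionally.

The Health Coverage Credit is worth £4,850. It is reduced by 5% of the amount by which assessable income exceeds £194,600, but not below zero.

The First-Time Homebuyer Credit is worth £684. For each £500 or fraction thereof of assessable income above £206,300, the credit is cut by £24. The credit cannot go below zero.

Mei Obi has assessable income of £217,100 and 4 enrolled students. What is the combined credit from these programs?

Education Credit: base = 4 × £6,250 = £25,000. £217,100 is £2,400 into a £8,000 phase-out range, leaving 5,600/8,000 of the credit: £25,000 × 5,600/8,000 = £17,500.
Health Coverage Credit: 5% of the £22,500 excess over £194,600 is £1,125; credit = £4,850 − £1,125 = £3,725.
First-Time Homebuyer Credit: income exceeds £206,300 by £10,800, which is 22 full-or-partial £500 increments; reduction = 22 × £24 = £528, leaving £156.
Total: £17,500 + £3,725 + £156 = £21,381.

£21,381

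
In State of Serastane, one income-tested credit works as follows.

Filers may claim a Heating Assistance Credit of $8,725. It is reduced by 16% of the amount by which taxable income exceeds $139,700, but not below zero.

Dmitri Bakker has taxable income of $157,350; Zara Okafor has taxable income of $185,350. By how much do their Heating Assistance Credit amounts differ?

$4,480

Dmitri ($157,350): Heating Assistance Credit: 16% of the $17,650 excess over $139,700 is $2,824; credit = $8,725 − $2,824 = $5,901.
Zara ($185,350): Heating Assistance Credit: 16% of the $45,650 excess over $139,700 is $7,304; credit = $8,725 − $7,304 = $1,421.
Difference: |$5,901 − $1,421| = $4,480.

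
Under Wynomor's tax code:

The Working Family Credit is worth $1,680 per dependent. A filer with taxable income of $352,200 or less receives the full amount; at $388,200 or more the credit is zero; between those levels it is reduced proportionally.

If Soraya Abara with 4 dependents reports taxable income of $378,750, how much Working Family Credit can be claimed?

Working Family Credit: base = 4 × $1,680 = $6,720. $378,750 is $26,550 into a $36,000 phase-out range, leaving 9,450/36,000 of the credit: $6,720 × 9,450/36,000 = $1,764.

$1,764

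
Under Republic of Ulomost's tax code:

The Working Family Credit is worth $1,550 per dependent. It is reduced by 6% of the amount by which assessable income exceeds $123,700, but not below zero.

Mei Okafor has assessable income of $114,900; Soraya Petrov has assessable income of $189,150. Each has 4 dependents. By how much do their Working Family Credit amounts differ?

$3,927

Mei ($114,900): Working Family Credit: base = 4 × $1,550 = $6,200. $114,900 is at or below the $123,700 threshold, so the full $6,200 applies.
Soraya ($189,150): Working Family Credit: base = 4 × $1,550 = $6,200. 6% of the $65,450 excess over $123,700 is $3,927; credit = $6,200 − $3,927 = $2,273.
Difference: |$6,200 − $2,273| = $3,927.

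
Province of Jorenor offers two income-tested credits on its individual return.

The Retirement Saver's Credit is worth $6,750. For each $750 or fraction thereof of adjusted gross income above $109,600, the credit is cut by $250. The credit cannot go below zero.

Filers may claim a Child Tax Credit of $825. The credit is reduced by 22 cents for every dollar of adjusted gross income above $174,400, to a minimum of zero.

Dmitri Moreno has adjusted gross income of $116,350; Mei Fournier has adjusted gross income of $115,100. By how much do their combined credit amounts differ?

Dmitri ($116,350): Retirement Saver's Credit: income exceeds $109,600 by $6,750, which is 9 full-or-partial $750 increments; reduction = 9 × $250 = $2,250, leaving $4,500. Child Tax Credit: $116,350 is at or below the $174,400 threshold, so the full $825 applies. total $4,500 + $825 = $5,325
Mei ($115,100): Retirement Saver's Credit: income exceeds $109,600 by $5,500, which is 8 full-or-partial $750 increments; reduction = 8 × $250 = $2,000, leaving $4,750. Child Tax Credit: $115,100 is at or below the $174,400 threshold, so the full $825 applies. total $4,750 + $825 = $5,575
Difference: |$5,325 − $5,575| = $250.

$250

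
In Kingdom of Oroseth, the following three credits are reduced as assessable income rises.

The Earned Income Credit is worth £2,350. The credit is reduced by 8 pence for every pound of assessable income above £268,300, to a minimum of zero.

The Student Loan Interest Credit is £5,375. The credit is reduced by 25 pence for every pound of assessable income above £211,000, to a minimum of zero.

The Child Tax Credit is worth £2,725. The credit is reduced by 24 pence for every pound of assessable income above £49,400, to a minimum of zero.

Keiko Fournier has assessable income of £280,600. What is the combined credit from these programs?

£1,366

Earned Income Credit: 8% of the £12,300 excess over £268,300 is £984; credit = £2,350 − £984 = £1,366.
Student Loan Interest Credit: 25% of the £69,600 excess over £211,000 is £17,400 ≥ base, so the credit is £0.
Child Tax Credit: 24% of the £231,200 excess over £49,400 is £55,488 ≥ base, so the credit is £0.
Total: £1,366 + £0 + £0 = £1,366.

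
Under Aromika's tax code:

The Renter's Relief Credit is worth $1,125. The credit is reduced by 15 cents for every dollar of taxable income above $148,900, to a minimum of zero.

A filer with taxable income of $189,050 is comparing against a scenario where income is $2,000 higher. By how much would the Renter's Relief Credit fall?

$0

At $189,050 — 15% of the $40,150 excess over $148,900 is $6,022.50 ≥ base, so the credit is $0.
At $191,050 — 15% of the $42,150 excess over $148,900 is $6,322.50 ≥ base, so the credit is $0.
Lost: $0 − $0 = $0.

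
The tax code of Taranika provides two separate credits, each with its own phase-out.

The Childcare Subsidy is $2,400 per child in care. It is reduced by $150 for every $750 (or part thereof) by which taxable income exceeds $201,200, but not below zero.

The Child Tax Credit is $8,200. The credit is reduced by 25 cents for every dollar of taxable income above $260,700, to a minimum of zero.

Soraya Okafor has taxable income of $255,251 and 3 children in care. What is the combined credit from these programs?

Childcare Subsidy: base = 3 × $2,400 = $7,200. income exceeds $201,200 by $54,051 → 73 increments × $150 = $10,950 ≥ base, so the credit is $0.
Child Tax Credit: $255,251 is at or below the $260,700 threshold, so the full $8,200 applies.
Total: $0 + $8,200 = $8,200.

$8,200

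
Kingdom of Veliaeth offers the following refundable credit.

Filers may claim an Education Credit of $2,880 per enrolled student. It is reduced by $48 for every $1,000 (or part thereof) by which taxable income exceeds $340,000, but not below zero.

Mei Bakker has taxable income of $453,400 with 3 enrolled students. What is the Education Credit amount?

Education Credit: base = 3 × $2,880 = $8,640. income exceeds $340,000 by $113,400, which is 114 full-or-partial $1,000 increments; reduction = 114 × $48 = $5,472, leaving $3,168.

$3,168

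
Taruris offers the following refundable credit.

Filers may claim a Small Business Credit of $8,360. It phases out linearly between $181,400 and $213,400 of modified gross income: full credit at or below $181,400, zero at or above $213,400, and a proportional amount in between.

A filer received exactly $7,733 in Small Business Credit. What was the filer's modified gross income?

$183,800

$7,733 is 7,733/8,360 of the full $8,360, so 627/8,360 of the $32,000 range has been used: income = $181,400 + $32,000 × 627/8,360 = $183,800.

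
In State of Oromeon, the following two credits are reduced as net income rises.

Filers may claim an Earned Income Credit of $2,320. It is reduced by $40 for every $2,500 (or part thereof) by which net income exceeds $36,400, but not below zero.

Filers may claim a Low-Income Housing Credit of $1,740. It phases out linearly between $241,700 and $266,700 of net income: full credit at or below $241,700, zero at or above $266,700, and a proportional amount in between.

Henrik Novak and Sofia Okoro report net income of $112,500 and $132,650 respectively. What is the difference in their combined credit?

$320

Henrik ($112,500): Earned Income Credit: income exceeds $36,400 by $76,100, which is 31 full-or-partial $2,500 increments; reduction = 31 × $40 = $1,240, leaving $1,080. Low-Income Housing Credit: $112,500 is at or below the $241,700 threshold, so the full $1,740 applies. total $1,080 + $1,740 = $2,820
Sofia ($132,650): Earned Income Credit: income exceeds $36,400 by $96,250, which is 39 full-or-partial $2,500 increments; reduction = 39 × $40 = $1,560, leaving $760. Low-Income Housing Credit: $132,650 is at or below the $241,700 threshold, so the full $1,740 applies. total $760 + $1,740 = $2,500
Difference: |$2,820 − $2,500| = $320.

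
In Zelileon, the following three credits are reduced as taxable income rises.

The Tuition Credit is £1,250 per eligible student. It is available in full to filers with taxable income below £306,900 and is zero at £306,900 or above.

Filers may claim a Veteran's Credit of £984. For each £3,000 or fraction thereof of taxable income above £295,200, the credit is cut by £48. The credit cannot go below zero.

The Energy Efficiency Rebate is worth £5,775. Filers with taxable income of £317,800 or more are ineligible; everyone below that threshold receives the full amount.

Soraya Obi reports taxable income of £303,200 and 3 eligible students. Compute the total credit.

£10,365

Tuition Credit: base = 3 × £1,250 = £3,750. £303,200 is below the £306,900 cutoff, so the full £3,750 applies.
Veteran's Credit: income exceeds £295,200 by £8,000, which is 3 full-or-partial £3,000 increments; reduction = 3 × £48 = £144, leaving £840.
Energy Efficiency Rebate: £303,200 is below the £317,800 cutoff, so the full £5,775 applies.
Total: £3,750 + £840 + £5,775 = £10,365.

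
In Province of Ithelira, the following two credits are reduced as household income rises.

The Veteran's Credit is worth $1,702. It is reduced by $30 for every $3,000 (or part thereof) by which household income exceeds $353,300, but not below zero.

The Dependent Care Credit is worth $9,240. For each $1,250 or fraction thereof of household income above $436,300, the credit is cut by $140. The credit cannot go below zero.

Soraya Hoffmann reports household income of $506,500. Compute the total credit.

$1,402

Veteran's Credit: income exceeds $353,300 by $153,200, which is 52 full-or-partial $3,000 increments; reduction = 52 × $30 = $1,560, leaving $142.
Dependent Care Credit: income exceeds $436,300 by $70,200, which is 57 full-or-partial $1,250 increments; reduction = 57 × $140 = $7,980, leaving $1,260.
Total: $142 + $1,260 = $1,402.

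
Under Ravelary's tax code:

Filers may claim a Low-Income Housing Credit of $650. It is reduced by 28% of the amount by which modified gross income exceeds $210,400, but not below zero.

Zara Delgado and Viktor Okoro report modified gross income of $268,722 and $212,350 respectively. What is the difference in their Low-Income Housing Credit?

Zara ($268,722): Low-Income Housing Credit: 28% of the $58,322 excess over $210,400 is $16,330.16 ≥ base, so the credit is $0.
Viktor ($212,350): Low-Income Housing Credit: 28% of the $1,950 excess over $210,400 is $546; credit = $650 − $546 = $104.
Difference: |$0 − $104| = $104.

$104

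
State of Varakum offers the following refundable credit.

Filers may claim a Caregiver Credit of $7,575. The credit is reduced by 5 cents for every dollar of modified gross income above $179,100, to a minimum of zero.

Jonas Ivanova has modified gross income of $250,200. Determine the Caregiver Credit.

$4,020

Caregiver Credit: 5% of the $71,100 excess over $179,100 is $3,555; credit = $7,575 − $3,555 = $4,020.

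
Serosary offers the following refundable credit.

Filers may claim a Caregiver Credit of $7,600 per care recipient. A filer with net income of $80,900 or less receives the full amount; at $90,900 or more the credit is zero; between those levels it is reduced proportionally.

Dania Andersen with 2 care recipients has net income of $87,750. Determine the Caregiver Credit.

$4,788

Caregiver Credit: base = 2 × $7,600 = $15,200. $87,750 is $6,850 into a $10,000 phase-out range, leaving 3,150/10,000 of the credit: $15,200 × 3,150/10,000 = $4,788.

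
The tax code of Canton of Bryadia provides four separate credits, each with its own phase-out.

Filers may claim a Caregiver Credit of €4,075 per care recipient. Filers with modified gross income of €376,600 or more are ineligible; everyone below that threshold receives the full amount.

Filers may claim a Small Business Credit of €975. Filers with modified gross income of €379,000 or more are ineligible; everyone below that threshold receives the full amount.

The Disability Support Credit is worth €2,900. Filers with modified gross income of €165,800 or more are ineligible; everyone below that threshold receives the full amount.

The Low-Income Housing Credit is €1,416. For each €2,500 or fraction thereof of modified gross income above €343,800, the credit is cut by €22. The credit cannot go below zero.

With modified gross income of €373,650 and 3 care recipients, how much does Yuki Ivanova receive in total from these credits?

Caregiver Credit: base = 3 × €4,075 = €12,225. €373,650 is below the €376,600 cutoff, so the full €12,225 applies.
Small Business Credit: €373,650 is below the €379,000 cutoff, so the full €975 applies.
Disability Support Credit: €373,650 meets or exceeds the €165,800 cutoff, so the credit is €0.
Low-Income Housing Credit: income exceeds €343,800 by €29,850, which is 12 full-or-partial €2,500 increments; reduction = 12 × €22 = €264, leaving €1,152.
Total: €12,225 + €975 + €0 + €1,152 = €14,352.

€14,352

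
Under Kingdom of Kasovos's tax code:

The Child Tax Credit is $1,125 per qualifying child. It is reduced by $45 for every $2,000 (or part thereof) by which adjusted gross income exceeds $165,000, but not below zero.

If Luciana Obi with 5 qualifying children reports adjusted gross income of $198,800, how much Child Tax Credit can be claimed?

Child Tax Credit: base = 5 × $1,125 = $5,625. income exceeds $165,000 by $33,800, which is 17 full-or-partial $2,000 increments; reduction = 17 × $45 = $765, leaving $4,860.

$4,860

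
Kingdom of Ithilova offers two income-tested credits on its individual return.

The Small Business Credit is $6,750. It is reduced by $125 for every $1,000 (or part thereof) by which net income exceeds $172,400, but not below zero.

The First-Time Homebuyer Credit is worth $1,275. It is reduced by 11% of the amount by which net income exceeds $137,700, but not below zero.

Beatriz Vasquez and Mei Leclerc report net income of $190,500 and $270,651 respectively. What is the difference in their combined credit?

$4,375

Beatriz ($190,500): Small Business Credit: income exceeds $172,400 by $18,100, which is 19 full-or-partial $1,000 increments; reduction = 19 × $125 = $2,375, leaving $4,375. First-Time Homebuyer Credit: 11% of the $52,800 excess over $137,700 is $5,808 ≥ base, so the credit is $0. total $4,375 + $0 = $4,375
Mei ($270,651): Small Business Credit: income exceeds $172,400 by $98,251 → 99 increments × $125 = $12,375 ≥ base, so the credit is $0. First-Time Homebuyer Credit: 11% of the $132,951 excess over $137,700 is $14,624.61 ≥ base, so the credit is $0. total $0 + $0 = $0
Difference: |$4,375 − $0| = $4,375.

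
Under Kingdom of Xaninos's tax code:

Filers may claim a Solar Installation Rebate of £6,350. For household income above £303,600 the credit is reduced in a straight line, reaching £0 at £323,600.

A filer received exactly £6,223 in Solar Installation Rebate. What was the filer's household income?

£6,223 is 6,223/6,350 of the full £6,350, so 127/6,350 of the £20,000 range has been used: income = £303,600 + £20,000 × 127/6,350 = £304,000.

£304,000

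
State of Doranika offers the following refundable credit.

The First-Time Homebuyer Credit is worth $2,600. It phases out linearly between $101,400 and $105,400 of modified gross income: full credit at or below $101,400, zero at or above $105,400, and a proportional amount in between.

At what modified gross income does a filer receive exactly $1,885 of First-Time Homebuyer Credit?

$1,885 is 1,885/2,600 of the full $2,600, so 715/2,600 of the $4,000 range has been used: income = $101,400 + $4,000 × 715/2,600 = $102,500.

$102,500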